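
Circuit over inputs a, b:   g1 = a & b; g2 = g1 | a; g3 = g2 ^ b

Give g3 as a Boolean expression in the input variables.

((a & b) | a) ^ b

g1 = a & b
g2 = g1 | a = (a & b) | a
g3 = g2 ^ b = ((a & b) | a) ^ b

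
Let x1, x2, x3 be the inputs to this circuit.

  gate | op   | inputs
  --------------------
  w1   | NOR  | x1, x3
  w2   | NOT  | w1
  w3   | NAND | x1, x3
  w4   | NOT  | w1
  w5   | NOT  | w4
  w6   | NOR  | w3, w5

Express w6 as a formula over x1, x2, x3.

(x1 NAND x3) NOR NOT NOT (x1 NOR x3)

w1 = x1 NOR x3
w3 = x1 NAND x3
w4 = NOT w1 = NOT (x1 NOR x3)
w5 = NOT w4 = NOT NOT (x1 NOR x3)
w6 = w3 NOR w5 = (x1 NAND x3) NOR NOT NOT (x1 NOR x3)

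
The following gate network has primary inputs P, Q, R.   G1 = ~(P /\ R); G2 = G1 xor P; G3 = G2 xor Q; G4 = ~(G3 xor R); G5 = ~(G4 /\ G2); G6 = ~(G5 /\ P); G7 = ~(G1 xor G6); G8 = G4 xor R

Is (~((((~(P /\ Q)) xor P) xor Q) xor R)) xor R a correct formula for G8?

No

G1 = ~(P /\ R)
G2 = G1 xor P = (~(P /\ R)) xor P
G3 = G2 xor Q = ((~(P /\ R)) xor P) xor Q
G4 = ~(G3 xor R) = ~((((~(P /\ R)) xor P) xor Q) xor R)
G8 = G4 xor R = (~((((~(P /\ R)) xor P) xor Q) xor R)) xor R
At P=1, Q=0, R=1: circuit gives 0, formula gives 1.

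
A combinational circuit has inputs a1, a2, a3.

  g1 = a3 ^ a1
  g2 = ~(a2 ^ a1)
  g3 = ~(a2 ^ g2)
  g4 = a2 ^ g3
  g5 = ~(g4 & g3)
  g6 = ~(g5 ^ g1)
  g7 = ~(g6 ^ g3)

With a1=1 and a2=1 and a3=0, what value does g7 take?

g1 = 0 ^ 1 = 1
g2 = ~(1 ^ 1) = 1
g3 = ~(1 ^ 1) = 1
g4 = 1 ^ 1 = 0
g5 = ~(0 & 1) = 1
g6 = ~(1 ^ 1) = 1
g7 = ~(1 ^ 1) = 1

1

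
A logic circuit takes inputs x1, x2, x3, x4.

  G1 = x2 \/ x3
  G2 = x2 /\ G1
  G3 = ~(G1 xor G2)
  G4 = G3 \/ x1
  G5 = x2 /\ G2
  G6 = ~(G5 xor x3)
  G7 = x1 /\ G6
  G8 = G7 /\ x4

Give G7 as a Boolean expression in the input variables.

G1 = x2 \/ x3
G2 = x2 /\ G1 = x2 /\ (x2 \/ x3)
G5 = x2 /\ G2 = x2 /\ (x2 /\ (x2 \/ x3))
G6 = ~(G5 xor x3) = ~((x2 /\ (x2 /\ (x2 \/ x3))) xor x3)
G7 = x1 /\ G6 = x1 /\ (~((x2 /\ (x2 /\ (x2 \/ x3))) xor x3))

x1 /\ (~((x2 /\ (x2 /\ (x2 \/ x3))) xor x3))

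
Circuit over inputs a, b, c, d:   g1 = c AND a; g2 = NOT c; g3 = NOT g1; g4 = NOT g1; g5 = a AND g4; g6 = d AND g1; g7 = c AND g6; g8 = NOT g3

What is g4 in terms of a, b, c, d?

g1 = c AND a
g4 = NOT g1 = NOT (c AND a)

NOT (c AND a)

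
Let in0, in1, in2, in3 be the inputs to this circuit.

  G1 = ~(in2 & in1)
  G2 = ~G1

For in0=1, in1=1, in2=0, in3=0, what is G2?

G1 = ~(0 & 1) = 1
G2 = ~1 = 0

0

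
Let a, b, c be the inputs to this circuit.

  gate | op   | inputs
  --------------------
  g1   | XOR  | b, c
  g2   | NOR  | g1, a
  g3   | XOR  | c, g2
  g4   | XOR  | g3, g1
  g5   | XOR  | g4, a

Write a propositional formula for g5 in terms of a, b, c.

g1 = b XOR c
g2 = g1 NOR a = (b XOR c) NOR a
g3 = c XOR g2 = c XOR ((b XOR c) NOR a)
g4 = g3 XOR g1 = (c XOR ((b XOR c) NOR a)) XOR (b XOR c)
g5 = g4 XOR a = ((c XOR ((b XOR c) NOR a)) XOR (b XOR c)) XOR a

((c XOR ((b XOR c) NOR a)) XOR (b XOR c)) XOR a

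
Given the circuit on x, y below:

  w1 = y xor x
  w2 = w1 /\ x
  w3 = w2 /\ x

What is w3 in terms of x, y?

((y xor x) /\ x) /\ x

w1 = y xor x
w2 = w1 /\ x = (y xor x) /\ x
w3 = w2 /\ x = ((y xor x) /\ x) /\ x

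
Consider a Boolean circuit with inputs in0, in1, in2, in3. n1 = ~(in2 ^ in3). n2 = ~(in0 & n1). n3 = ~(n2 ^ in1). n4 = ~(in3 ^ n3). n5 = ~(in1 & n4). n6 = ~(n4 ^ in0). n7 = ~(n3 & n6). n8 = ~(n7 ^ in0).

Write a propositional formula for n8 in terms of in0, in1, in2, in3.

n1 = ~(in2 ^ in3)
n2 = ~(in0 & n1) = ~(in0 & (~(in2 ^ in3)))
n3 = ~(n2 ^ in1) = ~((~(in0 & (~(in2 ^ in3)))) ^ in1)
n4 = ~(in3 ^ n3) = ~(in3 ^ (~((~(in0 & (~(in2 ^ in3)))) ^ in1)))
n6 = ~(n4 ^ in0) = ~((~(in3 ^ (~((~(in0 & (~(in2 ^ in3)))) ^ in1)))) ^ in0)
n7 = ~(n3 & n6) = ~((~((~(in0 & (~(in2 ^ in3)))) ^ in1)) & (~((~(in3 ^ (~((~(in0 & (~(in2 ^ in3)))) ^ in1)))) ^ in0)))
n8 = ~(n7 ^ in0) = ~((~((~((~(in0 & (~(in2 ^ in3)))) ^ in1)) & (~((~(in3 ^ (~((~(in0 & (~(in2 ^ in3)))) ^ in1)))) ^ in0)))) ^ in0)

~((~((~((~(in0 & (~(in2 ^ in3)))) ^ in1)) & (~((~(in3 ^ (~((~(in0 & (~(in2 ^ in3)))) ^ in1)))) ^ in0)))) ^ in0)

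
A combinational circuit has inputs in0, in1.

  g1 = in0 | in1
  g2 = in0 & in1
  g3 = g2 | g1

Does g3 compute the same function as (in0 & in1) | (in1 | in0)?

Yes

g1 = in0 | in1
g2 = in0 & in1
g3 = g2 | g1 = (in0 & in1) | (in0 | in1)
At in0=0, in1=0: circuit gives 0, formula gives 0.
At in0=0, in1=1: circuit gives 1, formula gives 1.
Agrees on all 4 inputs.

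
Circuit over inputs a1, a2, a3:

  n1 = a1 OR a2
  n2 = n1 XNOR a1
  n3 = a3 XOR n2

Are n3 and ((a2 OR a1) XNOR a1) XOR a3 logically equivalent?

n1 = a1 OR a2
n2 = n1 XNOR a1 = (a1 OR a2) XNOR a1
n3 = a3 XOR n2 = a3 XOR ((a1 OR a2) XNOR a1)
At a1=0, a2=0, a3=1: circuit gives 0, formula gives 0.
At a1=0, a2=0, a3=0: circuit gives 1, formula gives 1.
Agrees on all 8 inputs.

Yes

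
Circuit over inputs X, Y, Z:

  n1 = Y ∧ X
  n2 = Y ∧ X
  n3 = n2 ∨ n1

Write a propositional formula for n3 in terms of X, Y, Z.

(Y ∧ X) ∨ (Y ∧ X)

n1 = Y ∧ X
n2 = Y ∧ X
n3 = n2 ∨ n1 = (Y ∧ X) ∨ (Y ∧ X)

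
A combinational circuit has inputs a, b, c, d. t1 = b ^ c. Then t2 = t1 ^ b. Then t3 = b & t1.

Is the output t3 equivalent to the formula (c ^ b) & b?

t1 = b ^ c
t3 = b & t1 = b & (b ^ c)
At a=0, b=0, c=0, d=0: circuit gives 0, formula gives 0.
At a=0, b=1, c=0, d=0: circuit gives 1, formula gives 1.
Agrees on all 16 inputs.

Yes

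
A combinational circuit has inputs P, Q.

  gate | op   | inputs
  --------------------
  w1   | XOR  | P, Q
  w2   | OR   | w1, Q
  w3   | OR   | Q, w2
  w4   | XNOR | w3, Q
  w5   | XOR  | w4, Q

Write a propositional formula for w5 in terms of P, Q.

((Q OR ((P XOR Q) OR Q)) XNOR Q) XOR Q

w1 = P XOR Q
w2 = w1 OR Q = (P XOR Q) OR Q
w3 = Q OR w2 = Q OR ((P XOR Q) OR Q)
w4 = w3 XNOR Q = (Q OR ((P XOR Q) OR Q)) XNOR Q
w5 = w4 XOR Q = ((Q OR ((P XOR Q) OR Q)) XNOR Q) XOR Q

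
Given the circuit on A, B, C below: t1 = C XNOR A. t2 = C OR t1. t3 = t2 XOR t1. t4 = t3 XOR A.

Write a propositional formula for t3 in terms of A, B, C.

(C OR (C XNOR A)) XOR (C XNOR A)

t1 = C XNOR A
t2 = C OR t1 = C OR (C XNOR A)
t3 = t2 XOR t1 = (C OR (C XNOR A)) XOR (C XNOR A)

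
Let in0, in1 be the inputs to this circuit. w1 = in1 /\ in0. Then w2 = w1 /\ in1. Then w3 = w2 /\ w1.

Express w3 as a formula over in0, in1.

w1 = in1 /\ in0
w2 = w1 /\ in1 = (in1 /\ in0) /\ in1
w3 = w2 /\ w1 = ((in1 /\ in0) /\ in1) /\ (in1 /\ in0)

((in1 /\ in0) /\ in1) /\ (in1 /\ in0)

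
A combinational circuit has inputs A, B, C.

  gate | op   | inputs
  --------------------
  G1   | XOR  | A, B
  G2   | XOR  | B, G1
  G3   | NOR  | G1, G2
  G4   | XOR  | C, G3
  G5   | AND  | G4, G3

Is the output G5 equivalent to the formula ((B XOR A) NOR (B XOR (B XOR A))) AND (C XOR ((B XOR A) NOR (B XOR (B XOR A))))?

Yes

G1 = A XOR B
G2 = B XOR G1 = B XOR (A XOR B)
G3 = G1 NOR G2 = (A XOR B) NOR (B XOR (A XOR B))
G4 = C XOR G3 = C XOR ((A XOR B) NOR (B XOR (A XOR B)))
G5 = G4 AND G3 = (C XOR ((A XOR B) NOR (B XOR (A XOR B)))) AND ((A XOR B) NOR (B XOR (A XOR B)))
At A=0, B=0, C=1: circuit gives 0, formula gives 0.
At A=0, B=0, C=0: circuit gives 1, formula gives 1.
Agrees on all 8 inputs.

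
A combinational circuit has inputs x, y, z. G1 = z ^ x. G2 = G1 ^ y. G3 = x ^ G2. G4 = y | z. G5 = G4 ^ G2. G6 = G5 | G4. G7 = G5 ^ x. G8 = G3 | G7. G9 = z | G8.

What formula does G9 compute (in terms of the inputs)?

z | ((x ^ ((z ^ x) ^ y)) | (((y | z) ^ ((z ^ x) ^ y)) ^ x))

G1 = z ^ x
G2 = G1 ^ y = (z ^ x) ^ y
G3 = x ^ G2 = x ^ ((z ^ x) ^ y)
G4 = y | z
G5 = G4 ^ G2 = (y | z) ^ ((z ^ x) ^ y)
G7 = G5 ^ x = ((y | z) ^ ((z ^ x) ^ y)) ^ x
G8 = G3 | G7 = (x ^ ((z ^ x) ^ y)) | (((y | z) ^ ((z ^ x) ^ y)) ^ x)
G9 = z | G8 = z | ((x ^ ((z ^ x) ^ y)) | (((y | z) ^ ((z ^ x) ^ y)) ^ x))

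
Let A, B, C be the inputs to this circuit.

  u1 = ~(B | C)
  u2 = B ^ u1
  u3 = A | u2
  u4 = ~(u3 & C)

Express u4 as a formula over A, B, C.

u1 = ~(B | C)
u2 = B ^ u1 = B ^ (~(B | C))
u3 = A | u2 = A | (B ^ (~(B | C)))
u4 = ~(u3 & C) = ~((A | (B ^ (~(B | C)))) & C)

~((A | (B ^ (~(B | C)))) & C)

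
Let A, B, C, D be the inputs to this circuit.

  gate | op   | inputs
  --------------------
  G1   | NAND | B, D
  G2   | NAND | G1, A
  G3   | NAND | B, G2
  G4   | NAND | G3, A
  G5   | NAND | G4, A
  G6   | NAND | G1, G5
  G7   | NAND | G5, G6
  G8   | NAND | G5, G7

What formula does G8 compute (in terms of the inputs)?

(((B NAND ((B NAND D) NAND A)) NAND A) NAND A) NAND ((((B NAND ((B NAND D) NAND A)) NAND A) NAND A) NAND ((B NAND D) NAND (((B NAND ((B NAND D) NAND A)) NAND A) NAND A)))

G1 = B NAND D
G2 = G1 NAND A = (B NAND D) NAND A
G3 = B NAND G2 = B NAND ((B NAND D) NAND A)
G4 = G3 NAND A = (B NAND ((B NAND D) NAND A)) NAND A
G5 = G4 NAND A = ((B NAND ((B NAND D) NAND A)) NAND A) NAND A
G6 = G1 NAND G5 = (B NAND D) NAND (((B NAND ((B NAND D) NAND A)) NAND A) NAND A)
G7 = G5 NAND G6 = (((B NAND ((B NAND D) NAND A)) NAND A) NAND A) NAND ((B NAND D) NAND (((B NAND ((B NAND D) NAND A)) NAND A) NAND A))
G8 = G5 NAND G7 = (((B NAND ((B NAND D) NAND A)) NAND A) NAND A) NAND ((((B NAND ((B NAND D) NAND A)) NAND A) NAND A) NAND ((B NAND D) NAND (((B NAND ((B NAND D) NAND A)) NAND A) NAND A)))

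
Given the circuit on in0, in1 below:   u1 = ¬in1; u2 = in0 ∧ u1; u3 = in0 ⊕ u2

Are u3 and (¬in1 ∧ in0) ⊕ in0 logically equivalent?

u1 = ¬in1
u2 = in0 ∧ u1 = in0 ∧ ¬in1
u3 = in0 ⊕ u2 = in0 ⊕ (in0 ∧ ¬in1)
At in0=0, in1=0: circuit gives 0, formula gives 0.
At in0=1, in1=1: circuit gives 1, formula gives 1.
Agrees on all 4 inputs.

Yes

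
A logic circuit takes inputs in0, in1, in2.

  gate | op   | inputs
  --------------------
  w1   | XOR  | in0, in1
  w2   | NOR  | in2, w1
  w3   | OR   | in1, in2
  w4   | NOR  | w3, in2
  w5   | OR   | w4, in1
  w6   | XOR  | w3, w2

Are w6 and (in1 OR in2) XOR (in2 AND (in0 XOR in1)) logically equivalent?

No

w1 = in0 XOR in1
w2 = in2 NOR w1 = in2 NOR (in0 XOR in1)
w3 = in1 OR in2
w6 = w3 XOR w2 = (in1 OR in2) XOR (in2 NOR (in0 XOR in1))
At in0=0, in1=0, in2=0: circuit gives 1, formula gives 0.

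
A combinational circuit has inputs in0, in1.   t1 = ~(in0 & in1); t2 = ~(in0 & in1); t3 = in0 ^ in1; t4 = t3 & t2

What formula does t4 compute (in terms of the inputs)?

t2 = ~(in0 & in1)
t3 = in0 ^ in1
t4 = t3 & t2 = (in0 ^ in1) & (~(in0 & in1))

(in0 ^ in1) & (~(in0 & in1))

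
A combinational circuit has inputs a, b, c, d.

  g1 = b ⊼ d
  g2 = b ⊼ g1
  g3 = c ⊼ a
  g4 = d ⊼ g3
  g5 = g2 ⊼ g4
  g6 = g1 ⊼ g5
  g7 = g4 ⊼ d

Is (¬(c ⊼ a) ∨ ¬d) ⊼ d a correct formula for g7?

g3 = c ⊼ a
g4 = d ⊼ g3 = d ⊼ (c ⊼ a)
g7 = g4 ⊼ d = (d ⊼ (c ⊼ a)) ⊼ d
At a=1, b=0, c=1, d=1: circuit gives 0, formula gives 0.
At a=0, b=0, c=0, d=0: circuit gives 1, formula gives 1.
Agrees on all 16 inputs.

Yes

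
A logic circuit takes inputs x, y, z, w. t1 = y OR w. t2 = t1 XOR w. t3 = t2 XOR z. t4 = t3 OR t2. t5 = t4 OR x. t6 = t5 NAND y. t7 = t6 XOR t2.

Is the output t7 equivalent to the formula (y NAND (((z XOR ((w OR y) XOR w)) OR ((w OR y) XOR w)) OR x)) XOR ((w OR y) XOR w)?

t1 = y OR w
t2 = t1 XOR w = (y OR w) XOR w
t3 = t2 XOR z = ((y OR w) XOR w) XOR z
t4 = t3 OR t2 = (((y OR w) XOR w) XOR z) OR ((y OR w) XOR w)
t5 = t4 OR x = ((((y OR w) XOR w) XOR z) OR ((y OR w) XOR w)) OR x
t6 = t5 NAND y = (((((y OR w) XOR w) XOR z) OR ((y OR w) XOR w)) OR x) NAND y
t7 = t6 XOR t2 = ((((((y OR w) XOR w) XOR z) OR ((y OR w) XOR w)) OR x) NAND y) XOR ((y OR w) XOR w)
At x=0, y=1, z=1, w=1: circuit gives 0, formula gives 0.
At x=0, y=0, z=0, w=0: circuit gives 1, formula gives 1.
Agrees on all 16 inputs.

Yes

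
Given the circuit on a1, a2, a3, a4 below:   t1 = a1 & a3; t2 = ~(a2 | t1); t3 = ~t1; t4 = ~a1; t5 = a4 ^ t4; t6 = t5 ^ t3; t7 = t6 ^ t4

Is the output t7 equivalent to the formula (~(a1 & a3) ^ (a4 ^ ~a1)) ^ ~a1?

Yes

t1 = a1 & a3
t3 = ~t1 = ~(a1 & a3)
t4 = ~a1
t5 = a4 ^ t4 = a4 ^ ~a1
t6 = t5 ^ t3 = (a4 ^ ~a1) ^ ~(a1 & a3)
t7 = t6 ^ t4 = ((a4 ^ ~a1) ^ ~(a1 & a3)) ^ ~a1
At a1=0, a2=0, a3=0, a4=1: circuit gives 0, formula gives 0.
At a1=0, a2=0, a3=0, a4=0: circuit gives 1, formula gives 1.
Agrees on all 16 inputs.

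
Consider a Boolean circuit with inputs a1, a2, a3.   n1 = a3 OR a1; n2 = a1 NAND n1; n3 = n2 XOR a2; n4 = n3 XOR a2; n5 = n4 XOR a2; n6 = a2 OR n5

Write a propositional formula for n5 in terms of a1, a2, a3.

n1 = a3 OR a1
n2 = a1 NAND n1 = a1 NAND (a3 OR a1)
n3 = n2 XOR a2 = (a1 NAND (a3 OR a1)) XOR a2
n4 = n3 XOR a2 = ((a1 NAND (a3 OR a1)) XOR a2) XOR a2
n5 = n4 XOR a2 = (((a1 NAND (a3 OR a1)) XOR a2) XOR a2) XOR a2

(((a1 NAND (a3 OR a1)) XOR a2) XOR a2) XOR a2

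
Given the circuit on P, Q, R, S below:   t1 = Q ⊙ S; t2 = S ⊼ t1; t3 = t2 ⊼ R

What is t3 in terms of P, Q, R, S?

(S ⊼ (Q ⊙ S)) ⊼ R

t1 = Q ⊙ S
t2 = S ⊼ t1 = S ⊼ (Q ⊙ S)
t3 = t2 ⊼ R = (S ⊼ (Q ⊙ S)) ⊼ R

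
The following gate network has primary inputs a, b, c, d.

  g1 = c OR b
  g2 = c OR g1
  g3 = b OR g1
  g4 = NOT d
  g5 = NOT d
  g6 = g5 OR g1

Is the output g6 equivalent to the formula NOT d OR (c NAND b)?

No

g1 = c OR b
g5 = NOT d
g6 = g5 OR g1 = NOT d OR (c OR b)
At a=0, b=0, c=0, d=1: circuit gives 0, formula gives 1.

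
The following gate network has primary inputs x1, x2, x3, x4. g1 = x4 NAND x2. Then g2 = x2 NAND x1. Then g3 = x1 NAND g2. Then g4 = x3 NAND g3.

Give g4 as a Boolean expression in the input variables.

x3 NAND (x1 NAND (x2 NAND x1))

g2 = x2 NAND x1
g3 = x1 NAND g2 = x1 NAND (x2 NAND x1)
g4 = x3 NAND g3 = x3 NAND (x1 NAND (x2 NAND x1))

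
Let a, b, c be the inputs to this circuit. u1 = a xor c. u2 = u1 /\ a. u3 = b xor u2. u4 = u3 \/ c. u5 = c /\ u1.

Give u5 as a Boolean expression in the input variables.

c /\ (a xor c)

u1 = a xor c
u5 = c /\ u1 = c /\ (a xor c)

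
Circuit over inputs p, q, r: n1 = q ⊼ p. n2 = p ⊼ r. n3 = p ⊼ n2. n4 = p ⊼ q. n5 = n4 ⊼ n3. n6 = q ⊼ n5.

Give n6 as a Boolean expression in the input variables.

q ⊼ ((p ⊼ q) ⊼ (p ⊼ (p ⊼ r)))

n2 = p ⊼ r
n3 = p ⊼ n2 = p ⊼ (p ⊼ r)
n4 = p ⊼ q
n5 = n4 ⊼ n3 = (p ⊼ q) ⊼ (p ⊼ (p ⊼ r))
n6 = q ⊼ n5 = q ⊼ ((p ⊼ q) ⊼ (p ⊼ (p ⊼ r)))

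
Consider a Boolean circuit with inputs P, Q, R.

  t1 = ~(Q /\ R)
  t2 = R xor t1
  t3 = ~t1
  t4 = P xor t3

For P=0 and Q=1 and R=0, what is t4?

t1 = ~(1 /\ 0) = 1
t3 = ~1 = 0
t4 = 0 xor 0 = 0

0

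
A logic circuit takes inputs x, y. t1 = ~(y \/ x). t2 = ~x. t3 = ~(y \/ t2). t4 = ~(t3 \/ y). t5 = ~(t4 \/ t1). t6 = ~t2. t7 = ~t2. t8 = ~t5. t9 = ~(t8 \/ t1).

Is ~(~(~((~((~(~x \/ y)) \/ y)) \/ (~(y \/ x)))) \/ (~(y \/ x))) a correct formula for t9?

t1 = ~(y \/ x)
t2 = ~x
t3 = ~(y \/ t2) = ~(y \/ ~x)
t4 = ~(t3 \/ y) = ~((~(y \/ ~x)) \/ y)
t5 = ~(t4 \/ t1) = ~((~((~(y \/ ~x)) \/ y)) \/ (~(y \/ x)))
t8 = ~t5 = ~(~((~((~(y \/ ~x)) \/ y)) \/ (~(y \/ x))))
t9 = ~(t8 \/ t1) = ~(~(~((~((~(y \/ ~x)) \/ y)) \/ (~(y \/ x)))) \/ (~(y \/ x)))
At x=0, y=0: circuit gives 0, formula gives 0.
At x=0, y=1: circuit gives 1, formula gives 1.
Agrees on all 4 inputs.

Yes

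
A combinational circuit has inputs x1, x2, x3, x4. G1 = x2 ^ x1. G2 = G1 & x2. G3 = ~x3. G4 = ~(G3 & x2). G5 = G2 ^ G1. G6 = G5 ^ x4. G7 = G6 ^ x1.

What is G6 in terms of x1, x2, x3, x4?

(((x2 ^ x1) & x2) ^ (x2 ^ x1)) ^ x4

G1 = x2 ^ x1
G2 = G1 & x2 = (x2 ^ x1) & x2
G5 = G2 ^ G1 = ((x2 ^ x1) & x2) ^ (x2 ^ x1)
G6 = G5 ^ x4 = (((x2 ^ x1) & x2) ^ (x2 ^ x1)) ^ x4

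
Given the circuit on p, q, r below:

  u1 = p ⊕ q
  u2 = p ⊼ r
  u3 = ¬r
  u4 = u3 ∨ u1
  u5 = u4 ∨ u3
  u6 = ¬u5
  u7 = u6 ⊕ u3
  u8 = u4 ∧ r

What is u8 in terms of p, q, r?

u1 = p ⊕ q
u3 = ¬r
u4 = u3 ∨ u1 = ¬r ∨ (p ⊕ q)
u8 = u4 ∧ r = (¬r ∨ (p ⊕ q)) ∧ r

(¬r ∨ (p ⊕ q)) ∧ r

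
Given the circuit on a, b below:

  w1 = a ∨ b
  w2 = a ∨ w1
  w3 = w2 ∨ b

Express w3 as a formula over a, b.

(a ∨ (a ∨ b)) ∨ b

w1 = a ∨ b
w2 = a ∨ w1 = a ∨ (a ∨ b)
w3 = w2 ∨ b = (a ∨ (a ∨ b)) ∨ b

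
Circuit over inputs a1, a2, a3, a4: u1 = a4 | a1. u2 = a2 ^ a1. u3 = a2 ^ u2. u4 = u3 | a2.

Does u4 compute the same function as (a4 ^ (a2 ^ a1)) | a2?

No

u2 = a2 ^ a1
u3 = a2 ^ u2 = a2 ^ (a2 ^ a1)
u4 = u3 | a2 = (a2 ^ (a2 ^ a1)) | a2
At a1=0, a2=0, a3=0, a4=1: circuit gives 0, formula gives 1.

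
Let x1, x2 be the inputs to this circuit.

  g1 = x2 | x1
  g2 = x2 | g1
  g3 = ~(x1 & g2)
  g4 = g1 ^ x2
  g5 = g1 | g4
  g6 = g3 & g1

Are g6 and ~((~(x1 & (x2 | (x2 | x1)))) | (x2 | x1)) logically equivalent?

g1 = x2 | x1
g2 = x2 | g1 = x2 | (x2 | x1)
g3 = ~(x1 & g2) = ~(x1 & (x2 | (x2 | x1)))
g6 = g3 & g1 = (~(x1 & (x2 | (x2 | x1)))) & (x2 | x1)
At x1=0, x2=1: circuit gives 1, formula gives 0.

No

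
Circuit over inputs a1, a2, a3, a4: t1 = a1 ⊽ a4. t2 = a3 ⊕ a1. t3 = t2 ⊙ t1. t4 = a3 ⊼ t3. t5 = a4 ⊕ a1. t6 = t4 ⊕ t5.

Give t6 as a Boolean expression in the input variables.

(a3 ⊼ ((a3 ⊕ a1) ⊙ (a1 ⊽ a4))) ⊕ (a4 ⊕ a1)

t1 = a1 ⊽ a4
t2 = a3 ⊕ a1
t3 = t2 ⊙ t1 = (a3 ⊕ a1) ⊙ (a1 ⊽ a4)
t4 = a3 ⊼ t3 = a3 ⊼ ((a3 ⊕ a1) ⊙ (a1 ⊽ a4))
t5 = a4 ⊕ a1
t6 = t4 ⊕ t5 = (a3 ⊼ ((a3 ⊕ a1) ⊙ (a1 ⊽ a4))) ⊕ (a4 ⊕ a1)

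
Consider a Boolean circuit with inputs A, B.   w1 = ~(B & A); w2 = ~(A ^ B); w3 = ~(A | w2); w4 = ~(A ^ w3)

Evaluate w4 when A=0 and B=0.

1

w2 = ~(0 ^ 0) = 1
w3 = ~(0 | 1) = 0
w4 = ~(0 ^ 0) = 1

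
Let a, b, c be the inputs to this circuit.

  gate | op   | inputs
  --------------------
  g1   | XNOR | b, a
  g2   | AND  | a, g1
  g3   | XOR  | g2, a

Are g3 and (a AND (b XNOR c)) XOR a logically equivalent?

No

g1 = b XNOR a
g2 = a AND g1 = a AND (b XNOR a)
g3 = g2 XOR a = (a AND (b XNOR a)) XOR a
At a=1, b=0, c=0: circuit gives 1, formula gives 0.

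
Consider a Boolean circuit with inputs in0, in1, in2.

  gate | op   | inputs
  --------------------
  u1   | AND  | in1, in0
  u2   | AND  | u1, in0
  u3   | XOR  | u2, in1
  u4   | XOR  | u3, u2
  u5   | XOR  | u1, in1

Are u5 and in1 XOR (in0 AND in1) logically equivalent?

Yes

u1 = in1 AND in0
u5 = u1 XOR in1 = (in1 AND in0) XOR in1
At in0=0, in1=0, in2=0: circuit gives 0, formula gives 0.
At in0=0, in1=1, in2=0: circuit gives 1, formula gives 1.
Agrees on all 8 inputs.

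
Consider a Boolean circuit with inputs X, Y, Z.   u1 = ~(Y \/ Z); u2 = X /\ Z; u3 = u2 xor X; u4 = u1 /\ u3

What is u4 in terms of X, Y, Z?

u1 = ~(Y \/ Z)
u2 = X /\ Z
u3 = u2 xor X = (X /\ Z) xor X
u4 = u1 /\ u3 = (~(Y \/ Z)) /\ ((X /\ Z) xor X)

(~(Y \/ Z)) /\ ((X /\ Z) xor X)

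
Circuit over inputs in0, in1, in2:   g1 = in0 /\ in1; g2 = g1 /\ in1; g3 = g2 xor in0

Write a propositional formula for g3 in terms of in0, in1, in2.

g1 = in0 /\ in1
g2 = g1 /\ in1 = (in0 /\ in1) /\ in1
g3 = g2 xor in0 = ((in0 /\ in1) /\ in1) xor in0

((in0 /\ in1) /\ in1) xor in0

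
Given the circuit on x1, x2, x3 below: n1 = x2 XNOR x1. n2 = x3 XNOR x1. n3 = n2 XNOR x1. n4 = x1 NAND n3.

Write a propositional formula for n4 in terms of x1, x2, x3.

n2 = x3 XNOR x1
n3 = n2 XNOR x1 = (x3 XNOR x1) XNOR x1
n4 = x1 NAND n3 = x1 NAND ((x3 XNOR x1) XNOR x1)

x1 NAND ((x3 XNOR x1) XNOR x1)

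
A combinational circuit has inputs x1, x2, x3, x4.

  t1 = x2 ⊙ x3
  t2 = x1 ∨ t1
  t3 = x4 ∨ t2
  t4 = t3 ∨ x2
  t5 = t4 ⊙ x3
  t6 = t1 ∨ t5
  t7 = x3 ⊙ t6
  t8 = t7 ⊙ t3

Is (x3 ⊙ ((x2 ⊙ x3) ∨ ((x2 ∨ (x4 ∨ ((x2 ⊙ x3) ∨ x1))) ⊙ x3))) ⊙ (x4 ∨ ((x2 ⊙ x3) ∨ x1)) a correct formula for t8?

Yes

t1 = x2 ⊙ x3
t2 = x1 ∨ t1 = x1 ∨ (x2 ⊙ x3)
t3 = x4 ∨ t2 = x4 ∨ (x1 ∨ (x2 ⊙ x3))
t4 = t3 ∨ x2 = (x4 ∨ (x1 ∨ (x2 ⊙ x3))) ∨ x2
t5 = t4 ⊙ x3 = ((x4 ∨ (x1 ∨ (x2 ⊙ x3))) ∨ x2) ⊙ x3
t6 = t1 ∨ t5 = (x2 ⊙ x3) ∨ (((x4 ∨ (x1 ∨ (x2 ⊙ x3))) ∨ x2) ⊙ x3)
t7 = x3 ⊙ t6 = x3 ⊙ ((x2 ⊙ x3) ∨ (((x4 ∨ (x1 ∨ (x2 ⊙ x3))) ∨ x2) ⊙ x3))
t8 = t7 ⊙ t3 = (x3 ⊙ ((x2 ⊙ x3) ∨ (((x4 ∨ (x1 ∨ (x2 ⊙ x3))) ∨ x2) ⊙ x3))) ⊙ (x4 ∨ (x1 ∨ (x2 ⊙ x3)))
At x1=0, x2=0, x3=0, x4=0: circuit gives 0, formula gives 0.
At x1=0, x2=0, x3=1, x4=0: circuit gives 1, formula gives 1.
Agrees on all 16 inputs.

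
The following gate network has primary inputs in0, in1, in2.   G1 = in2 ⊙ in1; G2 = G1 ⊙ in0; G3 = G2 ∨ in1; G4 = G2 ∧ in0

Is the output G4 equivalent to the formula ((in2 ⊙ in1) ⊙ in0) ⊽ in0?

G1 = in2 ⊙ in1
G2 = G1 ⊙ in0 = (in2 ⊙ in1) ⊙ in0
G4 = G2 ∧ in0 = ((in2 ⊙ in1) ⊙ in0) ∧ in0
At in0=0, in1=0, in2=0: circuit gives 0, formula gives 1.

No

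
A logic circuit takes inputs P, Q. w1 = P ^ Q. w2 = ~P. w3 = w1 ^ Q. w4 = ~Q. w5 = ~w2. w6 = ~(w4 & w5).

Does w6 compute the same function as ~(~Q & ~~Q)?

w2 = ~P
w4 = ~Q
w5 = ~w2 = ~~P
w6 = ~(w4 & w5) = ~(~Q & ~~P)
At P=1, Q=0: circuit gives 0, formula gives 1.

No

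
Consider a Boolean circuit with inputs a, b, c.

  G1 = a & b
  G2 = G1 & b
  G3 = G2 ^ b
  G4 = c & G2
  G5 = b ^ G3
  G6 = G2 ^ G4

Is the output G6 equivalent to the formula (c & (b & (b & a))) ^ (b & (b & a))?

G1 = a & b
G2 = G1 & b = (a & b) & b
G4 = c & G2 = c & ((a & b) & b)
G6 = G2 ^ G4 = ((a & b) & b) ^ (c & ((a & b) & b))
At a=0, b=0, c=0: circuit gives 0, formula gives 0.
At a=1, b=1, c=0: circuit gives 1, formula gives 1.
Agrees on all 8 inputs.

Yes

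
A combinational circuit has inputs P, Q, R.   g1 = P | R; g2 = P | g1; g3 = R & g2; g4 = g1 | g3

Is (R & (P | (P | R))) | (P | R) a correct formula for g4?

g1 = P | R
g2 = P | g1 = P | (P | R)
g3 = R & g2 = R & (P | (P | R))
g4 = g1 | g3 = (P | R) | (R & (P | (P | R)))
At P=0, Q=0, R=0: circuit gives 0, formula gives 0.
At P=0, Q=0, R=1: circuit gives 1, formula gives 1.
Agrees on all 8 inputs.

Yes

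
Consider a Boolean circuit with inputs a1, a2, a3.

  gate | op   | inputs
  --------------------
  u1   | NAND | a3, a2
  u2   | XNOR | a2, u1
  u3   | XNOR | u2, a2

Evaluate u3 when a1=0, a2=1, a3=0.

1

u1 = 0 NAND 1 = 1
u2 = 1 XNOR 1 = 1
u3 = 1 XNOR 1 = 1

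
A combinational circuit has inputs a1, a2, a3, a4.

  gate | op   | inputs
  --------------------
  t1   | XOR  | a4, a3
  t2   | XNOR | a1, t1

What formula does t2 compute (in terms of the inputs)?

t1 = a4 XOR a3
t2 = a1 XNOR t1 = a1 XNOR (a4 XOR a3)

a1 XNOR (a4 XOR a3)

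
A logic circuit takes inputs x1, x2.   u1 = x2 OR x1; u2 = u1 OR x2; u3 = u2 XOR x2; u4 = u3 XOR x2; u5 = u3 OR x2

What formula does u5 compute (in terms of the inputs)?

u1 = x2 OR x1
u2 = u1 OR x2 = (x2 OR x1) OR x2
u3 = u2 XOR x2 = ((x2 OR x1) OR x2) XOR x2
u5 = u3 OR x2 = (((x2 OR x1) OR x2) XOR x2) OR x2

(((x2 OR x1) OR x2) XOR x2) OR x2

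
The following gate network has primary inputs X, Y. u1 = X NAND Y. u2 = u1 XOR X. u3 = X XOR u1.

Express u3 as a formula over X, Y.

u1 = X NAND Y
u3 = X XOR u1 = X XOR (X NAND Y)

X XOR (X NAND Y)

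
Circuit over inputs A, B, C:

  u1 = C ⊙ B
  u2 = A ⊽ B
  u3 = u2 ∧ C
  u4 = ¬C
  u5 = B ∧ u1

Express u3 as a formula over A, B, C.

u2 = A ⊽ B
u3 = u2 ∧ C = (A ⊽ B) ∧ C

(A ⊽ B) ∧ C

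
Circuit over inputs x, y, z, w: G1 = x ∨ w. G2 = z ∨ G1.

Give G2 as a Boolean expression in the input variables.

G1 = x ∨ w
G2 = z ∨ G1 = z ∨ (x ∨ w)

z ∨ (x ∨ w)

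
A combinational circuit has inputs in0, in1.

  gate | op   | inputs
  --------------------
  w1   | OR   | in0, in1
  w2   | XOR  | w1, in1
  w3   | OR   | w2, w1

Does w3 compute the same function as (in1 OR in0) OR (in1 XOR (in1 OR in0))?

w1 = in0 OR in1
w2 = w1 XOR in1 = (in0 OR in1) XOR in1
w3 = w2 OR w1 = ((in0 OR in1) XOR in1) OR (in0 OR in1)
At in0=0, in1=0: circuit gives 0, formula gives 0.
At in0=0, in1=1: circuit gives 1, formula gives 1.
Agrees on all 4 inputs.

Yes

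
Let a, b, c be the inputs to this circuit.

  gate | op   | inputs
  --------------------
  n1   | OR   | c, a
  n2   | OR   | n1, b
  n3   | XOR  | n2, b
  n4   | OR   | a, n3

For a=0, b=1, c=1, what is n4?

0

n1 = 1 OR 0 = 1
n2 = 1 OR 1 = 1
n3 = 1 XOR 1 = 0
n4 = 0 OR 0 = 0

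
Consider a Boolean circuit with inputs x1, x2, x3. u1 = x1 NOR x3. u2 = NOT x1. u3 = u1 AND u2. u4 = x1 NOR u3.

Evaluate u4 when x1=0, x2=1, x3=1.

1

u1 = 0 NOR 1 = 0
u2 = NOT 0 = 1
u3 = 0 AND 1 = 0
u4 = 0 NOR 0 = 1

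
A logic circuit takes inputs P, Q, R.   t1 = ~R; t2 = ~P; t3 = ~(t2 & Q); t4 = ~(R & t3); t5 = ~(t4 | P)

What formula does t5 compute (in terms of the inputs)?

~((~(R & (~(~P & Q)))) | P)

t2 = ~P
t3 = ~(t2 & Q) = ~(~P & Q)
t4 = ~(R & t3) = ~(R & (~(~P & Q)))
t5 = ~(t4 | P) = ~((~(R & (~(~P & Q)))) | P)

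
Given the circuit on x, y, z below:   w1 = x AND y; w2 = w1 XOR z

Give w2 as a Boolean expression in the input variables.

(x AND y) XOR z

w1 = x AND y
w2 = w1 XOR z = (x AND y) XOR z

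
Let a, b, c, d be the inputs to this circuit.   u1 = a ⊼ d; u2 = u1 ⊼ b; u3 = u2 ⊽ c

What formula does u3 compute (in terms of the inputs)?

((a ⊼ d) ⊼ b) ⊽ c

u1 = a ⊼ d
u2 = u1 ⊼ b = (a ⊼ d) ⊼ b
u3 = u2 ⊽ c = ((a ⊼ d) ⊼ b) ⊽ c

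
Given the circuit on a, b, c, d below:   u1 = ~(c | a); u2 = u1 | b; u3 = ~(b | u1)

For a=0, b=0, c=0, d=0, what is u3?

0

u1 = ~(0 | 0) = 1
u3 = ~(0 | 1) = 0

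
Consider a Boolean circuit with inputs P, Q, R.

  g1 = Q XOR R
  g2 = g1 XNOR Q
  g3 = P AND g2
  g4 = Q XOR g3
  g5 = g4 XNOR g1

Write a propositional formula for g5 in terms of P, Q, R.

g1 = Q XOR R
g2 = g1 XNOR Q = (Q XOR R) XNOR Q
g3 = P AND g2 = P AND ((Q XOR R) XNOR Q)
g4 = Q XOR g3 = Q XOR (P AND ((Q XOR R) XNOR Q))
g5 = g4 XNOR g1 = (Q XOR (P AND ((Q XOR R) XNOR Q))) XNOR (Q XOR R)

(Q XOR (P AND ((Q XOR R) XNOR Q))) XNOR (Q XOR R)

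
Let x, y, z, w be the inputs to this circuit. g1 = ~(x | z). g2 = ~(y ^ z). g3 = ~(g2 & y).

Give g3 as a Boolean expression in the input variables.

g2 = ~(y ^ z)
g3 = ~(g2 & y) = ~((~(y ^ z)) & y)

~((~(y ^ z)) & y)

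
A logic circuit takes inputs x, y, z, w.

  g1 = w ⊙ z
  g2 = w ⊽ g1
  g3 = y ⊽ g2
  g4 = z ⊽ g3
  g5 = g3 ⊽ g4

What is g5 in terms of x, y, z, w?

g1 = w ⊙ z
g2 = w ⊽ g1 = w ⊽ (w ⊙ z)
g3 = y ⊽ g2 = y ⊽ (w ⊽ (w ⊙ z))
g4 = z ⊽ g3 = z ⊽ (y ⊽ (w ⊽ (w ⊙ z)))
g5 = g3 ⊽ g4 = (y ⊽ (w ⊽ (w ⊙ z))) ⊽ (z ⊽ (y ⊽ (w ⊽ (w ⊙ z))))

(y ⊽ (w ⊽ (w ⊙ z))) ⊽ (z ⊽ (y ⊽ (w ⊽ (w ⊙ z))))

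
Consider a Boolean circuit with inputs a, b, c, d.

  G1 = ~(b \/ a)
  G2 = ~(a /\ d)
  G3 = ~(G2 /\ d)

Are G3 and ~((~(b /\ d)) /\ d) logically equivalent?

No

G2 = ~(a /\ d)
G3 = ~(G2 /\ d) = ~((~(a /\ d)) /\ d)
At a=0, b=1, c=0, d=1: circuit gives 0, formula gives 1.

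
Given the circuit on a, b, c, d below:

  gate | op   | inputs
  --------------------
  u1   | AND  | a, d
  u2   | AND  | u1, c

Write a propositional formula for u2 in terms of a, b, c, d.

(a AND d) AND c

u1 = a AND d
u2 = u1 AND c = (a AND d) AND c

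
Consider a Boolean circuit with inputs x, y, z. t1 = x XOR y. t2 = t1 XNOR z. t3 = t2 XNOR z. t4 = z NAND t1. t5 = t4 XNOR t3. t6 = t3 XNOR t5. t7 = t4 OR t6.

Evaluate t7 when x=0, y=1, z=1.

t1 = 0 XOR 1 = 1
t2 = 1 XNOR 1 = 1
t3 = 1 XNOR 1 = 1
t4 = 1 NAND 1 = 0
t5 = 0 XNOR 1 = 0
t6 = 1 XNOR 0 = 0
t7 = 0 OR 0 = 0

0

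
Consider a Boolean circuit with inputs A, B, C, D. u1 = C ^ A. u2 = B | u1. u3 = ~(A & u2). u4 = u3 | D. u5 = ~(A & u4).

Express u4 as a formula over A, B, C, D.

u1 = C ^ A
u2 = B | u1 = B | (C ^ A)
u3 = ~(A & u2) = ~(A & (B | (C ^ A)))
u4 = u3 | D = (~(A & (B | (C ^ A)))) | D

(~(A & (B | (C ^ A)))) | D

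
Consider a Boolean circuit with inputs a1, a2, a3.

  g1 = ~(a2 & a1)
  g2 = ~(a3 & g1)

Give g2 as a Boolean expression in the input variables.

~(a3 & (~(a2 & a1)))

g1 = ~(a2 & a1)
g2 = ~(a3 & g1) = ~(a3 & (~(a2 & a1)))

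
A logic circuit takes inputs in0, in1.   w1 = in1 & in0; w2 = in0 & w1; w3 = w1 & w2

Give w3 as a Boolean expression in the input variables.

(in1 & in0) & (in0 & (in1 & in0))

w1 = in1 & in0
w2 = in0 & w1 = in0 & (in1 & in0)
w3 = w1 & w2 = (in1 & in0) & (in0 & (in1 & in0))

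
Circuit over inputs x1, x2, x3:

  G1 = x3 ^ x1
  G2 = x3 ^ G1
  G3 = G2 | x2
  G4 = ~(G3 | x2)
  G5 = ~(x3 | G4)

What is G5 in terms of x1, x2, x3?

~(x3 | (~(((x3 ^ (x3 ^ x1)) | x2) | x2)))

G1 = x3 ^ x1
G2 = x3 ^ G1 = x3 ^ (x3 ^ x1)
G3 = G2 | x2 = (x3 ^ (x3 ^ x1)) | x2
G4 = ~(G3 | x2) = ~(((x3 ^ (x3 ^ x1)) | x2) | x2)
G5 = ~(x3 | G4) = ~(x3 | (~(((x3 ^ (x3 ^ x1)) | x2) | x2)))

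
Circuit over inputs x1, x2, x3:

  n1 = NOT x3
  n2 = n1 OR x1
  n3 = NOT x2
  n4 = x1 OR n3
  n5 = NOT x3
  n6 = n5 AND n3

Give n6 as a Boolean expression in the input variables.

n3 = NOT x2
n5 = NOT x3
n6 = n5 AND n3 = NOT x3 AND NOT x2

NOT x3 AND NOT x2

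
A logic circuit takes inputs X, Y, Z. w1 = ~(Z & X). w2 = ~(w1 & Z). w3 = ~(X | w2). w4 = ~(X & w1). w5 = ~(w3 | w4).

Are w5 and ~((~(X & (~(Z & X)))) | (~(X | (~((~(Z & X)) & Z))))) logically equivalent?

w1 = ~(Z & X)
w2 = ~(w1 & Z) = ~((~(Z & X)) & Z)
w3 = ~(X | w2) = ~(X | (~((~(Z & X)) & Z)))
w4 = ~(X & w1) = ~(X & (~(Z & X)))
w5 = ~(w3 | w4) = ~((~(X | (~((~(Z & X)) & Z)))) | (~(X & (~(Z & X)))))
At X=0, Y=0, Z=0: circuit gives 0, formula gives 0.
At X=1, Y=0, Z=0: circuit gives 1, formula gives 1.
Agrees on all 8 inputs.

Yes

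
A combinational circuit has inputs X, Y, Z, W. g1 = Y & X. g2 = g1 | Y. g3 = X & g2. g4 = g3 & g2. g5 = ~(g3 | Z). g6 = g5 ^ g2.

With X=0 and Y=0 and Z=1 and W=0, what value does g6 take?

g1 = 0 & 0 = 0
g2 = 0 | 0 = 0
g3 = 0 & 0 = 0
g5 = ~(0 | 1) = 0
g6 = 0 ^ 0 = 0

0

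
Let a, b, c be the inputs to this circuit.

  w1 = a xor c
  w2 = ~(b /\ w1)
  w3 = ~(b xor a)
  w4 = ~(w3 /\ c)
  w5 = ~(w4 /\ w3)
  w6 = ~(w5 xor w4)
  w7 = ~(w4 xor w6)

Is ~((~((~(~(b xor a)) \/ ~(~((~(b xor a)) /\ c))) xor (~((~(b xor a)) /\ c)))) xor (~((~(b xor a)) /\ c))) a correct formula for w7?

Yes

w3 = ~(b xor a)
w4 = ~(w3 /\ c) = ~((~(b xor a)) /\ c)
w5 = ~(w4 /\ w3) = ~((~((~(b xor a)) /\ c)) /\ (~(b xor a)))
w6 = ~(w5 xor w4) = ~((~((~((~(b xor a)) /\ c)) /\ (~(b xor a)))) xor (~((~(b xor a)) /\ c)))
w7 = ~(w4 xor w6) = ~((~((~(b xor a)) /\ c)) xor (~((~((~((~(b xor a)) /\ c)) /\ (~(b xor a)))) xor (~((~(b xor a)) /\ c)))))
At a=0, b=0, c=0: circuit gives 0, formula gives 0.
At a=0, b=0, c=1: circuit gives 1, formula gives 1.
Agrees on all 8 inputs.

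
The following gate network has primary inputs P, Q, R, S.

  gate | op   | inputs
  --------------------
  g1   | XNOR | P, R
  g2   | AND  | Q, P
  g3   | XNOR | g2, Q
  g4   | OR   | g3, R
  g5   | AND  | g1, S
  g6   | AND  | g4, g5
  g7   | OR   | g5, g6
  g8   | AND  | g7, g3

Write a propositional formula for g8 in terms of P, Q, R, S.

(((P XNOR R) AND S) OR ((((Q AND P) XNOR Q) OR R) AND ((P XNOR R) AND S))) AND ((Q AND P) XNOR Q)

g1 = P XNOR R
g2 = Q AND P
g3 = g2 XNOR Q = (Q AND P) XNOR Q
g4 = g3 OR R = ((Q AND P) XNOR Q) OR R
g5 = g1 AND S = (P XNOR R) AND S
g6 = g4 AND g5 = (((Q AND P) XNOR Q) OR R) AND ((P XNOR R) AND S)
g7 = g5 OR g6 = ((P XNOR R) AND S) OR ((((Q AND P) XNOR Q) OR R) AND ((P XNOR R) AND S))
g8 = g7 AND g3 = (((P XNOR R) AND S) OR ((((Q AND P) XNOR Q) OR R) AND ((P XNOR R) AND S))) AND ((Q AND P) XNOR Q)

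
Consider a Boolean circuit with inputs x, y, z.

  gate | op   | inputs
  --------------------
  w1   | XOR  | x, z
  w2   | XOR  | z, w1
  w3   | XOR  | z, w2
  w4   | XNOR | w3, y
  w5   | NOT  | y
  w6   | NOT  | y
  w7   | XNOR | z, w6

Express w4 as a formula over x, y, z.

w1 = x XOR z
w2 = z XOR w1 = z XOR (x XOR z)
w3 = z XOR w2 = z XOR (z XOR (x XOR z))
w4 = w3 XNOR y = (z XOR (z XOR (x XOR z))) XNOR y

(z XOR (z XOR (x XOR z))) XNOR y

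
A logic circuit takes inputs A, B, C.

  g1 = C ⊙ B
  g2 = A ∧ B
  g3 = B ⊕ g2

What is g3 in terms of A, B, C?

B ⊕ (A ∧ B)

g2 = A ∧ B
g3 = B ⊕ g2 = B ⊕ (A ∧ B)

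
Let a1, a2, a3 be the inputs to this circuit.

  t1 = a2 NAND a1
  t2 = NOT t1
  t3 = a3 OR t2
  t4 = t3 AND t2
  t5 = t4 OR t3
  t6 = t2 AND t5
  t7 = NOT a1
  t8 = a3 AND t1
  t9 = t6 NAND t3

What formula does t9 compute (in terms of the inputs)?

t1 = a2 NAND a1
t2 = NOT t1 = NOT (a2 NAND a1)
t3 = a3 OR t2 = a3 OR NOT (a2 NAND a1)
t4 = t3 AND t2 = (a3 OR NOT (a2 NAND a1)) AND NOT (a2 NAND a1)
t5 = t4 OR t3 = ((a3 OR NOT (a2 NAND a1)) AND NOT (a2 NAND a1)) OR (a3 OR NOT (a2 NAND a1))
t6 = t2 AND t5 = NOT (a2 NAND a1) AND (((a3 OR NOT (a2 NAND a1)) AND NOT (a2 NAND a1)) OR (a3 OR NOT (a2 NAND a1)))
t9 = t6 NAND t3 = (NOT (a2 NAND a1) AND (((a3 OR NOT (a2 NAND a1)) AND NOT (a2 NAND a1)) OR (a3 OR NOT (a2 NAND a1)))) NAND (a3 OR NOT (a2 NAND a1))

(NOT (a2 NAND a1) AND (((a3 OR NOT (a2 NAND a1)) AND NOT (a2 NAND a1)) OR (a3 OR NOT (a2 NAND a1)))) NAND (a3 OR NOT (a2 NAND a1))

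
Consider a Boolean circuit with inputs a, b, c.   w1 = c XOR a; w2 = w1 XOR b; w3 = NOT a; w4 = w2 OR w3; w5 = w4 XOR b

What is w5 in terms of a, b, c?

(((c XOR a) XOR b) OR NOT a) XOR b

w1 = c XOR a
w2 = w1 XOR b = (c XOR a) XOR b
w3 = NOT a
w4 = w2 OR w3 = ((c XOR a) XOR b) OR NOT a
w5 = w4 XOR b = (((c XOR a) XOR b) OR NOT a) XOR b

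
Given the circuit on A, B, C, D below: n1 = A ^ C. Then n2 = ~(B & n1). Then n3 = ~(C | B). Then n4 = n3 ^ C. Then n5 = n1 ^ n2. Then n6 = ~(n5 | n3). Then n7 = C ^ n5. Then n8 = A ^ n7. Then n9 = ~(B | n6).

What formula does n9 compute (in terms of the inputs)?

~(B | (~(((A ^ C) ^ (~(B & (A ^ C)))) | (~(C | B)))))

n1 = A ^ C
n2 = ~(B & n1) = ~(B & (A ^ C))
n3 = ~(C | B)
n5 = n1 ^ n2 = (A ^ C) ^ (~(B & (A ^ C)))
n6 = ~(n5 | n3) = ~(((A ^ C) ^ (~(B & (A ^ C)))) | (~(C | B)))
n9 = ~(B | n6) = ~(B | (~(((A ^ C) ^ (~(B & (A ^ C)))) | (~(C | B)))))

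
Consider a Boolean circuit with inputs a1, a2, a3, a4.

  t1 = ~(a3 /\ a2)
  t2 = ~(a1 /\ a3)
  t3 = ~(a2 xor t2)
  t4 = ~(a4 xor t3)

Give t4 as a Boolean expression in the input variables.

t2 = ~(a1 /\ a3)
t3 = ~(a2 xor t2) = ~(a2 xor (~(a1 /\ a3)))
t4 = ~(a4 xor t3) = ~(a4 xor (~(a2 xor (~(a1 /\ a3)))))

~(a4 xor (~(a2 xor (~(a1 /\ a3)))))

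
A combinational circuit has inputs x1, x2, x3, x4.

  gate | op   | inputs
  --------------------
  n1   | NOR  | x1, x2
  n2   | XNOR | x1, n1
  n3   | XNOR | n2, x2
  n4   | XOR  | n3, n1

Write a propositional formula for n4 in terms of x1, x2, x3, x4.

n1 = x1 NOR x2
n2 = x1 XNOR n1 = x1 XNOR (x1 NOR x2)
n3 = n2 XNOR x2 = (x1 XNOR (x1 NOR x2)) XNOR x2
n4 = n3 XOR n1 = ((x1 XNOR (x1 NOR x2)) XNOR x2) XOR (x1 NOR x2)

((x1 XNOR (x1 NOR x2)) XNOR x2) XOR (x1 NOR x2)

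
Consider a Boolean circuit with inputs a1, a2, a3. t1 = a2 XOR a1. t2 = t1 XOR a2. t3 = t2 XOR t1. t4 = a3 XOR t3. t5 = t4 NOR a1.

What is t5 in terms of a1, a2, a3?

(a3 XOR (((a2 XOR a1) XOR a2) XOR (a2 XOR a1))) NOR a1

t1 = a2 XOR a1
t2 = t1 XOR a2 = (a2 XOR a1) XOR a2
t3 = t2 XOR t1 = ((a2 XOR a1) XOR a2) XOR (a2 XOR a1)
t4 = a3 XOR t3 = a3 XOR (((a2 XOR a1) XOR a2) XOR (a2 XOR a1))
t5 = t4 NOR a1 = (a3 XOR (((a2 XOR a1) XOR a2) XOR (a2 XOR a1))) NOR a1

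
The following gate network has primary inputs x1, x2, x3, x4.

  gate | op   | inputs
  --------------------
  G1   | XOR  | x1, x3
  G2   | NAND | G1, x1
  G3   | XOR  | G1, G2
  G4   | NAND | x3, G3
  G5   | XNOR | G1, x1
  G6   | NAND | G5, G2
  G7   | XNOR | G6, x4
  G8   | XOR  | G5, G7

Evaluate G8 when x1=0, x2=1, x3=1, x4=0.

G1 = 0 XOR 1 = 1
G2 = 1 NAND 0 = 1
G5 = 1 XNOR 0 = 0
G6 = 0 NAND 1 = 1
G7 = 1 XNOR 0 = 0
G8 = 0 XOR 0 = 0

0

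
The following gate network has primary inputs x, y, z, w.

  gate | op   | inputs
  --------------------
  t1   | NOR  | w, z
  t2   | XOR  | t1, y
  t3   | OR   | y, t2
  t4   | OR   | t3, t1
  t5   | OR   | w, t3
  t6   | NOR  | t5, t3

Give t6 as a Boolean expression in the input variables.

t1 = w NOR z
t2 = t1 XOR y = (w NOR z) XOR y
t3 = y OR t2 = y OR ((w NOR z) XOR y)
t5 = w OR t3 = w OR (y OR ((w NOR z) XOR y))
t6 = t5 NOR t3 = (w OR (y OR ((w NOR z) XOR y))) NOR (y OR ((w NOR z) XOR y))

(w OR (y OR ((w NOR z) XOR y))) NOR (y OR ((w NOR z) XOR y))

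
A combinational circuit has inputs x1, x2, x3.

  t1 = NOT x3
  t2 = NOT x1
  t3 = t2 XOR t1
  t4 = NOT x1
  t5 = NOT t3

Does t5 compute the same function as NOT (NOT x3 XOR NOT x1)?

t1 = NOT x3
t2 = NOT x1
t3 = t2 XOR t1 = NOT x1 XOR NOT x3
t5 = NOT t3 = NOT (NOT x1 XOR NOT x3)
At x1=0, x2=0, x3=1: circuit gives 0, formula gives 0.
At x1=0, x2=0, x3=0: circuit gives 1, formula gives 1.
Agrees on all 8 inputs.

Yes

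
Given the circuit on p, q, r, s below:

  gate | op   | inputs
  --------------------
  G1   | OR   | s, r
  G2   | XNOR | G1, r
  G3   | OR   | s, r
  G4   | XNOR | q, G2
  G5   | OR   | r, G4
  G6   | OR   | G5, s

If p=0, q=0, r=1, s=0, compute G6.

1

G1 = 0 OR 1 = 1
G2 = 1 XNOR 1 = 1
G4 = 0 XNOR 1 = 0
G5 = 1 OR 0 = 1
G6 = 1 OR 0 = 1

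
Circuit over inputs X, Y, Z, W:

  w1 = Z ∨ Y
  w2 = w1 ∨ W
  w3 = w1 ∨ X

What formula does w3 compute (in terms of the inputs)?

(Z ∨ Y) ∨ X

w1 = Z ∨ Y
w3 = w1 ∨ X = (Z ∨ Y) ∨ X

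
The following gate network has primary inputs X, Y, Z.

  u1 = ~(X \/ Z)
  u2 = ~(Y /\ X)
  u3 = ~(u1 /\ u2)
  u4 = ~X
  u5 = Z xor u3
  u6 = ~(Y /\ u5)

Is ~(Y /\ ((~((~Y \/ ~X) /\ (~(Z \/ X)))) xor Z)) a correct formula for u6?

u1 = ~(X \/ Z)
u2 = ~(Y /\ X)
u3 = ~(u1 /\ u2) = ~((~(X \/ Z)) /\ (~(Y /\ X)))
u5 = Z xor u3 = Z xor (~((~(X \/ Z)) /\ (~(Y /\ X))))
u6 = ~(Y /\ u5) = ~(Y /\ (Z xor (~((~(X \/ Z)) /\ (~(Y /\ X))))))
At X=1, Y=1, Z=0: circuit gives 0, formula gives 0.
At X=0, Y=0, Z=0: circuit gives 1, formula gives 1.
Agrees on all 8 inputs.

Yes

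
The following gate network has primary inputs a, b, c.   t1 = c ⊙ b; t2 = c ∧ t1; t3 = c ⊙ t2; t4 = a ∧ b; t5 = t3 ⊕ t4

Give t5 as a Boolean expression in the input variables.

t1 = c ⊙ b
t2 = c ∧ t1 = c ∧ (c ⊙ b)
t3 = c ⊙ t2 = c ⊙ (c ∧ (c ⊙ b))
t4 = a ∧ b
t5 = t3 ⊕ t4 = (c ⊙ (c ∧ (c ⊙ b))) ⊕ (a ∧ b)

(c ⊙ (c ∧ (c ⊙ b))) ⊕ (a ∧ b)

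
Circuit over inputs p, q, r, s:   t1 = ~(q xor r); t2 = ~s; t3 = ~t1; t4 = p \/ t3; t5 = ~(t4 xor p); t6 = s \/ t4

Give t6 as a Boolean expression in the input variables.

t1 = ~(q xor r)
t3 = ~t1 = ~(~(q xor r))
t4 = p \/ t3 = p \/ ~(~(q xor r))
t6 = s \/ t4 = s \/ (p \/ ~(~(q xor r)))

s \/ (p \/ ~(~(q xor r)))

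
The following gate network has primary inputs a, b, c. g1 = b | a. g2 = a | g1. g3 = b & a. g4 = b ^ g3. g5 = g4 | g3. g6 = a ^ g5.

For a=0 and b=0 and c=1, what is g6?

g3 = 0 & 0 = 0
g4 = 0 ^ 0 = 0
g5 = 0 | 0 = 0
g6 = 0 ^ 0 = 0

0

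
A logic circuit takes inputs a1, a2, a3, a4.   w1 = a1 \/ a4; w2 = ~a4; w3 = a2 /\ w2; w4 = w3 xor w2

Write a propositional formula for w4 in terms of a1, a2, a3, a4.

w2 = ~a4
w3 = a2 /\ w2 = a2 /\ ~a4
w4 = w3 xor w2 = (a2 /\ ~a4) xor ~a4

(a2 /\ ~a4) xor ~a4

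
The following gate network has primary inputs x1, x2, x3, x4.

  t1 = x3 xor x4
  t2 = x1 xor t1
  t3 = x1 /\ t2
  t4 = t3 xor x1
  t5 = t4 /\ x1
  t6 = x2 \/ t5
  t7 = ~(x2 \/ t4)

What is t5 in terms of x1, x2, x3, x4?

t1 = x3 xor x4
t2 = x1 xor t1 = x1 xor (x3 xor x4)
t3 = x1 /\ t2 = x1 /\ (x1 xor (x3 xor x4))
t4 = t3 xor x1 = (x1 /\ (x1 xor (x3 xor x4))) xor x1
t5 = t4 /\ x1 = ((x1 /\ (x1 xor (x3 xor x4))) xor x1) /\ x1

((x1 /\ (x1 xor (x3 xor x4))) xor x1) /\ x1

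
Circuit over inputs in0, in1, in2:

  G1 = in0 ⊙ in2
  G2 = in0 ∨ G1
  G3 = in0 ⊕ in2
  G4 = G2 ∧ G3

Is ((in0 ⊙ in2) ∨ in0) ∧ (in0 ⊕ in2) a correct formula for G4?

G1 = in0 ⊙ in2
G2 = in0 ∨ G1 = in0 ∨ (in0 ⊙ in2)
G3 = in0 ⊕ in2
G4 = G2 ∧ G3 = (in0 ∨ (in0 ⊙ in2)) ∧ (in0 ⊕ in2)
At in0=0, in1=0, in2=0: circuit gives 0, formula gives 0.
At in0=1, in1=0, in2=0: circuit gives 1, formula gives 1.
Agrees on all 8 inputs.

Yes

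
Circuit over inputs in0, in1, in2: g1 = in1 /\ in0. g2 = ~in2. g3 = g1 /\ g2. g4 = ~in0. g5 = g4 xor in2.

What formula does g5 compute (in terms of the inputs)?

~in0 xor in2

g4 = ~in0
g5 = g4 xor in2 = ~in0 xor in2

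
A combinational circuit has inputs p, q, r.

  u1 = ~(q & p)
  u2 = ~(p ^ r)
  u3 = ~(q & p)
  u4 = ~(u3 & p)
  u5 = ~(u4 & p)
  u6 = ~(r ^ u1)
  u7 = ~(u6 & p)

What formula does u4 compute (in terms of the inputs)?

~((~(q & p)) & p)

u3 = ~(q & p)
u4 = ~(u3 & p) = ~((~(q & p)) & p)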